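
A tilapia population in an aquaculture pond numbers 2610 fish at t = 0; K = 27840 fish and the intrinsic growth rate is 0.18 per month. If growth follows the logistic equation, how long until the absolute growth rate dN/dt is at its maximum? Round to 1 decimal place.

Logistic growth is fastest at N = K/2 = 13920.
A = (K − N₀)/N₀ = 9.6667. Set K/(1 + A·e^(−rt)) = K/2 → A·e^(−rt) = 1.
e^(−0.18t) = 1/9.6667 = 0.103448, so t = ln(9.6667)/0.18 = 2.2687/0.18 = 12.604.

12.6 months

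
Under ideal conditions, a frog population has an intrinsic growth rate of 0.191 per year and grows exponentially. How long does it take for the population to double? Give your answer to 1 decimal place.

3.6 years

Doubling time t_d = ln(2)/r = 0.6931/0.191 = 3.629.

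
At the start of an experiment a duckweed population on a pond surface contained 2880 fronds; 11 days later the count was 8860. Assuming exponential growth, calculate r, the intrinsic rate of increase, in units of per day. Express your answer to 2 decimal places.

0.10 per day

From N(t) = N₀·e^(rt): e^(r·11) = 8860/2880 = 3.0764.
r·11 = ln(3.0764) = 1.1238, so r = 1.1238/11 = 0.10216.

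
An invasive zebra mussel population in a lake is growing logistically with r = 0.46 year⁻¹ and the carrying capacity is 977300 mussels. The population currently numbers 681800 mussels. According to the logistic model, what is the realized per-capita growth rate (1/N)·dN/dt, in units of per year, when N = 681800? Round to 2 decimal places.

0.14 per year

(1/N)·dN/dt = r(1 − N/K) = 0.46 × (1 − 681800/977300).
= 0.46 × 0.30236 = 0.13909.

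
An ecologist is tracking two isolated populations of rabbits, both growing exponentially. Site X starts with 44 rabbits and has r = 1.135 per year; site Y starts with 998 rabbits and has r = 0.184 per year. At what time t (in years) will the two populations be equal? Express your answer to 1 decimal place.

3.3 years

Set 44·e^(1.135t) = 998·e^(0.184t).
e^((1.135 − 0.184)t) = 998/44 → e^(0.951·t) = 22.682.
0.951·t = ln(22.682) = 3.1216, so t = 3.1216/0.951 = 3.2824.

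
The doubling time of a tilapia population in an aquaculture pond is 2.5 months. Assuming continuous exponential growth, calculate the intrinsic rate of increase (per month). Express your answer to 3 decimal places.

0.277 per month

r = ln(2)/t_d = 0.6931/2.5 = 0.27726.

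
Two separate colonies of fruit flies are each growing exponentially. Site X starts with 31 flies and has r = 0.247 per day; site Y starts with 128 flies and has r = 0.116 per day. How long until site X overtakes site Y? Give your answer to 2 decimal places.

Set 31·e^(0.247t) = 128·e^(0.116t).
e^((0.247 − 0.116)t) = 128/31 → e^(0.131·t) = 4.129.
0.131·t = ln(4.129) = 1.418, so t = 1.418/0.131 = 10.825.

10.82 days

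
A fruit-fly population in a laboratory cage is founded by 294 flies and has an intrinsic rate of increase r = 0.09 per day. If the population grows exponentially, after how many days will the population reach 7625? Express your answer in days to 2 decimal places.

Set N₀·e^(rt) = 7625: e^(0.09·t) = 7625/294 = 25.935.
0.09·t = ln(25.935) = 3.2556, so t = 3.2556/0.09 = 36.173.

36.17 days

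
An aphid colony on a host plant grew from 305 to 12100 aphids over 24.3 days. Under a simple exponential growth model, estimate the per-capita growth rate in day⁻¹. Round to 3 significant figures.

From N(t) = N₀·e^(rt): e^(r·24.3) = 12100/305 = 39.672.
r·24.3 = ln(39.672) = 3.6806, so r = 3.6806/24.3 = 0.15147.

0.151 per day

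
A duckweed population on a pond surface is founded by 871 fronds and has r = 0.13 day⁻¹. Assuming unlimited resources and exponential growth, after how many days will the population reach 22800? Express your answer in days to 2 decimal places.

25.11 days

Set N₀·e^(rt) = 22800: e^(0.13·t) = 22800/871 = 26.177.
0.13·t = ln(26.177) = 3.2649, so t = 3.2649/0.13 = 25.114.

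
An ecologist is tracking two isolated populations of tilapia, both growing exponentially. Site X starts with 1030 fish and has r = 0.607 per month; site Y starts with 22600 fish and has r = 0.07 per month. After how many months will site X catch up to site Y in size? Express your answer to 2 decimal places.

5.75 months

Set 1030·e^(0.607t) = 22600·e^(0.07t).
e^((0.607 − 0.07)t) = 22600/1030 → e^(0.537·t) = 21.942.
0.537·t = ln(21.942) = 3.0884, so t = 3.0884/0.537 = 5.7512.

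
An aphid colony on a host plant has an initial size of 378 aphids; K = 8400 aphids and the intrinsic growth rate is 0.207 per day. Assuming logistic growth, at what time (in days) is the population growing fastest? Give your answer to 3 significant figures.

Logistic growth is fastest at N = K/2 = 4200.
A = (K − N₀)/N₀ = 21.222. Set K/(1 + A·e^(−rt)) = K/2 → A·e^(−rt) = 1.
e^(−0.207t) = 1/21.222 = 0.0471204, so t = ln(21.222)/0.207 = 3.055/0.207 = 14.759.

14.8 days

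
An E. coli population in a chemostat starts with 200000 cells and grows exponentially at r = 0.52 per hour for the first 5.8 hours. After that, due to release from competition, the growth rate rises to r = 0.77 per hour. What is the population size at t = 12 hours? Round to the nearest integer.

483263516 cells

Phase 1: N(5.8) = 200000·e^(0.52×5.8) = 200000·e^3.016 = 4.081898×10^6.
Phase 2 runs for 12 − 5.8 = 6.2 hours at r = 0.77.
N(12) = 4.081898×10^6·e^(0.77×6.2) = 4.081898×10^6·e^4.774 = 4.832635×10^8.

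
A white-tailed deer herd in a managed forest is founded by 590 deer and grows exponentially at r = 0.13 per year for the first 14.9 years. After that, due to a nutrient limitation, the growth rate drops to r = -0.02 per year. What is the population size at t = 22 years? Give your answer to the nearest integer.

3551 deer

Phase 1: N(14.9) = 590·e^(0.13×14.9) = 590·e^1.937 = 4093.36.
Phase 2 runs for 22 − 14.9 = 7.1 years at r = -0.02.
N(22) = 4093.36·e^(-0.02×7.1) = 4093.36·e^-0.142 = 3551.49.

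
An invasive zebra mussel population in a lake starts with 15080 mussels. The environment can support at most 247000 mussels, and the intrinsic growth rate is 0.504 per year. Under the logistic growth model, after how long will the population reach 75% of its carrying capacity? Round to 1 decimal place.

7.6 years

A = (K − N₀)/N₀ = (247000 − 15080)/15080 = 15.379.
Solve 247000/(1 + 15.379·e^(−0.504t)) = 185250: 1 + 15.379·e^(−0.504t) = 1.3333, so e^(−0.504t) = 0.0216741.
−0.504·t = ln(0.0216741) = -3.8316, so t = 3.8316/0.504 = 7.6025.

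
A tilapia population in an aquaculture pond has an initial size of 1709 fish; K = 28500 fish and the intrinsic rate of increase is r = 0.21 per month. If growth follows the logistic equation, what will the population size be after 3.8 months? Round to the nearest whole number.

A = (K − N₀)/N₀ = (28500 − 1709)/1709 = 15.676.
N(t) = K/(1 + A·e^(−rt)) = 28500/(1 + 15.676×e^(−0.21×3.8)).
e^(−0.798) = 0.45023; denominator = 1 + 15.676×0.45023 = 8.058.
N = 28500/8.058 = 3536.87.

3537 fish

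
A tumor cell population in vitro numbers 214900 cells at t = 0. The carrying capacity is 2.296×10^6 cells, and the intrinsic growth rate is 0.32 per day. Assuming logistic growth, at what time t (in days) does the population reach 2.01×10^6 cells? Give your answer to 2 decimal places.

13.19 days

A = (K − N₀)/N₀ = (2.296×10^6 − 214900)/214900 = 9.684.
Solve 2.296×10^6/(1 + 9.684·e^(−0.32t)) = 2.01×10^6: 1 + 9.684·e^(−0.32t) = 1.1423, so e^(−0.32t) = 0.0146931.
−0.32·t = ln(0.0146931) = -4.2204, so t = 4.2204/0.32 = 13.189.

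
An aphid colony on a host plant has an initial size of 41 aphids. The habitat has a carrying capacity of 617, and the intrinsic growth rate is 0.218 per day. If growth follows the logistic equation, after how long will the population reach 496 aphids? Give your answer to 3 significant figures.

A = (K − N₀)/N₀ = (617 − 41)/41 = 14.049.
Solve 617/(1 + 14.049·e^(−0.218t)) = 496: 1 + 14.049·e^(−0.218t) = 1.244, so e^(−0.218t) = 0.0173646.
−0.218·t = ln(0.0173646) = -4.0533, so t = 4.0533/0.218 = 18.593.

18.6 days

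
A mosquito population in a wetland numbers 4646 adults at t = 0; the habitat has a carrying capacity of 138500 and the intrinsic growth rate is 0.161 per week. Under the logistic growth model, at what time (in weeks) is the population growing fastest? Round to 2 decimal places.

Logistic growth is fastest at N = K/2 = 69250.
A = (K − N₀)/N₀ = 28.811. Set K/(1 + A·e^(−rt)) = K/2 → A·e^(−rt) = 1.
e^(−0.161t) = 1/28.811 = 0.0347095, so t = ln(28.811)/0.161 = 3.3607/0.161 = 20.874.

20.87 weeks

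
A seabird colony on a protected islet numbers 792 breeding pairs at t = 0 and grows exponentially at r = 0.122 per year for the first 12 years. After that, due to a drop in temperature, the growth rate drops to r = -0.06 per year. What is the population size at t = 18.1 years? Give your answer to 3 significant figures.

2370 breeding pairs

Phase 1: N(12) = 792·e^(0.122×12) = 792·e^1.464 = 3423.99.
Phase 2 runs for 18.1 − 12 = 6.1 years at r = -0.06.
N(18.1) = 3423.99·e^(-0.06×6.1) = 3423.99·e^-0.366 = 2374.55.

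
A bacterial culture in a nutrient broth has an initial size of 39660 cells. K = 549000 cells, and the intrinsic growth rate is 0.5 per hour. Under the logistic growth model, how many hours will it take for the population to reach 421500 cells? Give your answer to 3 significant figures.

7.50 hours

A = (K − N₀)/N₀ = (549000 − 39660)/39660 = 12.843.
Solve 549000/(1 + 12.843·e^(−0.5t)) = 421500: 1 + 12.843·e^(−0.5t) = 1.3025, so e^(−0.5t) = 0.0235536.
−0.5·t = ln(0.0235536) = -3.7485, so t = 3.7485/0.5 = 7.497.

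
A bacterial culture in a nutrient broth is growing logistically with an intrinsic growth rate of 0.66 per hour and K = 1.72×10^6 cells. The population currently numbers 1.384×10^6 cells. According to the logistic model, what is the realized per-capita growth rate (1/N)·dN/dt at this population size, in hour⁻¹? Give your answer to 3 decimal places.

(1/N)·dN/dt = r(1 − N/K) = 0.66 × (1 − 1.384×10^6/1.72×10^6).
= 0.66 × 0.19535 = 0.12893.

0.129 per hour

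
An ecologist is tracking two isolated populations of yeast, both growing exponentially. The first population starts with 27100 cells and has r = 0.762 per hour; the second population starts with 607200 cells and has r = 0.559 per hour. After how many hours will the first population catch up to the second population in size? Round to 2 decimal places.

Set 27100·e^(0.762t) = 607200·e^(0.559t).
e^((0.762 − 0.559)t) = 607200/27100 → e^(0.203·t) = 22.406.
0.203·t = ln(22.406) = 3.1093, so t = 3.1093/0.203 = 15.317.

15.32 hours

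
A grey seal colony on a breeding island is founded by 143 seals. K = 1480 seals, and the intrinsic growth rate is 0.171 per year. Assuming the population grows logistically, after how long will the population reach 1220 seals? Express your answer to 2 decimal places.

22.11 years

A = (K − N₀)/N₀ = (1480 − 143)/143 = 9.3497.
Solve 1480/(1 + 9.3497·e^(−0.171t)) = 1220: 1 + 9.3497·e^(−0.171t) = 1.2131, so e^(−0.171t) = 0.0227939.
−0.171·t = ln(0.0227939) = -3.7813, so t = 3.7813/0.171 = 22.113.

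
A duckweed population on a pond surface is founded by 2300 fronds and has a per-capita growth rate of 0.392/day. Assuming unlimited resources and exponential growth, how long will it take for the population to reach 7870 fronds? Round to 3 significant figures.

Set N₀·e^(rt) = 7870: e^(0.392·t) = 7870/2300 = 3.4217.
0.392·t = ln(3.4217) = 1.2301, so t = 1.2301/0.392 = 3.1381.

3.14 days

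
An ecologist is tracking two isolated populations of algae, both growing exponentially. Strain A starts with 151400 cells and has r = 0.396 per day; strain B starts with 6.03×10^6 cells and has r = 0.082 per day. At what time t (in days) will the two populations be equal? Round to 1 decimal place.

11.7 days

Set 151400·e^(0.396t) = 6.03×10^6·e^(0.082t).
e^((0.396 − 0.082)t) = 6.03×10^6/151400 → e^(0.314·t) = 39.828.
0.314·t = ln(39.828) = 3.6846, so t = 3.6846/0.314 = 11.734.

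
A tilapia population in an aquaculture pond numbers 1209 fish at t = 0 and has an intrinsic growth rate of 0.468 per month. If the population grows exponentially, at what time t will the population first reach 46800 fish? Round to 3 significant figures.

7.81 months

Set N₀·e^(rt) = 46800: e^(0.468·t) = 46800/1209 = 38.71.
0.468·t = ln(38.71) = 3.6561, so t = 3.6561/0.468 = 7.8122.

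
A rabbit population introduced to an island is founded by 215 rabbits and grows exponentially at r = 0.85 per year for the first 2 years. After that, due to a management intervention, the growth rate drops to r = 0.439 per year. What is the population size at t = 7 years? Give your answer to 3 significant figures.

10600 rabbits

Phase 1: N(2) = 215·e^(0.85×2) = 215·e^1.7 = 1176.9.
Phase 2 runs for 7 − 2 = 5 years at r = 0.439.
N(7) = 1176.9·e^(0.439×5) = 1176.9·e^2.195 = 10568.6.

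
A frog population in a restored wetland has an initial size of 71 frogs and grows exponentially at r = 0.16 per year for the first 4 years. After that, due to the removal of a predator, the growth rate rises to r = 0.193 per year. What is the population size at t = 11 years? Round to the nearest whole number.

Phase 1: N(4) = 71·e^(0.16×4) = 71·e^0.64 = 134.65.
Phase 2 runs for 11 − 4 = 7 years at r = 0.193.
N(11) = 134.65·e^(0.193×7) = 134.65·e^1.351 = 519.923.

520 frogs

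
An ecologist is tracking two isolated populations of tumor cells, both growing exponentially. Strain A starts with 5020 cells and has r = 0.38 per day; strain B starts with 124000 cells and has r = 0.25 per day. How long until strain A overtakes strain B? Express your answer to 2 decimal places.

24.67 days

Set 5020·e^(0.38t) = 124000·e^(0.25t).
e^((0.38 − 0.25)t) = 124000/5020 → e^(0.13·t) = 24.701.
0.13·t = ln(24.701) = 3.2069, so t = 3.2069/0.13 = 24.668.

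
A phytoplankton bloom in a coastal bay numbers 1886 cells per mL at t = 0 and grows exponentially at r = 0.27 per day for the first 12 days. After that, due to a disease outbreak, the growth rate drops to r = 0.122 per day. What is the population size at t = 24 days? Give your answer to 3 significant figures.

Phase 1: N(12) = 1886·e^(0.27×12) = 1886·e^3.24 = 48156.6.
Phase 2 runs for 24 − 12 = 12 days at r = 0.122.
N(24) = 48156.6·e^(0.122×12) = 48156.6·e^1.464 = 208191.

208000 cells per mL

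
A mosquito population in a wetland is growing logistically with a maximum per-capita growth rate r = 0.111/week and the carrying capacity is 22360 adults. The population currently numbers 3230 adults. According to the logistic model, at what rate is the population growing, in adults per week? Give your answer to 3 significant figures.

dN/dt = rN(1 − N/K) = 0.111 × 3230 × (1 − 3230/22360).
1 − 3230/22360 = 0.85555; dN/dt = 0.111 × 3230 × 0.85555 = 306.74.

307 adults per week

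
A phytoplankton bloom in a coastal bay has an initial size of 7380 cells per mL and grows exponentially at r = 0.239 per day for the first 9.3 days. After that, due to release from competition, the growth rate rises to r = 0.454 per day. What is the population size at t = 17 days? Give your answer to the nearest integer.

Phase 1: N(9.3) = 7380·e^(0.239×9.3) = 7380·e^2.223 = 68133.8.
Phase 2 runs for 17 − 9.3 = 7.7 days at r = 0.454.
N(17) = 68133.8·e^(0.454×7.7) = 68133.8·e^3.496 = 2.246826×10^6.

2246826 cells per mL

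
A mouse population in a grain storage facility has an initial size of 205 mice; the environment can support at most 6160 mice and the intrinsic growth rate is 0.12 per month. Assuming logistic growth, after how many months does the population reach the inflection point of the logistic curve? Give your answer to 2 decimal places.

28.07 months

Logistic growth is fastest at N = K/2 = 3080.
A = (K − N₀)/N₀ = 29.049. Set K/(1 + A·e^(−rt)) = K/2 → A·e^(−rt) = 1.
e^(−0.12t) = 1/29.049 = 0.0344249, so t = ln(29.049)/0.12 = 3.369/0.12 = 28.075.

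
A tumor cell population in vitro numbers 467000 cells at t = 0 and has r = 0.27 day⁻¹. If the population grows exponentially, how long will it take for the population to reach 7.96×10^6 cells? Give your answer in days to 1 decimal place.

10.5 days

Set N₀·e^(rt) = 7.96×10^6: e^(0.27·t) = 7.96×10^6/467000 = 17.045.
0.27·t = ln(17.045) = 2.8359, so t = 2.8359/0.27 = 10.503.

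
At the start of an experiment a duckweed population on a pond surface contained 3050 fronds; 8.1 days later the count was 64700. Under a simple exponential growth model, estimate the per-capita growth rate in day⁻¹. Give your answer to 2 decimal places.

0.38 per day

From N(t) = N₀·e^(rt): e^(r·8.1) = 64700/3050 = 21.213.
r·8.1 = ln(21.213) = 3.0546, so r = 3.0546/8.1 = 0.37711.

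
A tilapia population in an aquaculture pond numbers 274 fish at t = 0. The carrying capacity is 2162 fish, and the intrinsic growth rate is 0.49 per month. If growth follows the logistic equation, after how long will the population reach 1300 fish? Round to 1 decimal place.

4.8 months

A = (K − N₀)/N₀ = (2162 − 274)/274 = 6.8905.
Solve 2162/(1 + 6.8905·e^(−0.49t)) = 1300: 1 + 6.8905·e^(−0.49t) = 1.6631, so e^(−0.49t) = 0.0962304.
−0.49·t = ln(0.0962304) = -2.341, so t = 2.341/0.49 = 4.7776.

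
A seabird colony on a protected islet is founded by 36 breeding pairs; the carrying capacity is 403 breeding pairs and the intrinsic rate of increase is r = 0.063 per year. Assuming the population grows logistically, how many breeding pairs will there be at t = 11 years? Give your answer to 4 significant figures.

A = (K − N₀)/N₀ = (403 − 36)/36 = 10.194.
N(t) = K/(1 + A·e^(−rt)) = 403/(1 + 10.194×e^(−0.063×11)).
e^(−0.693) = 0.50007; denominator = 1 + 10.194×0.50007 = 6.098.
N = 403/6.098 = 66.0875.

66.09 breeding pairs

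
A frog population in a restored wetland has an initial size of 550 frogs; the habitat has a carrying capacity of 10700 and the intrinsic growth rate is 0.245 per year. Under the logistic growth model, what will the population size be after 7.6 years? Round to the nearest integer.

2767 frogs

A = (K − N₀)/N₀ = (10700 − 550)/550 = 18.455.
N(t) = K/(1 + A·e^(−rt)) = 10700/(1 + 18.455×e^(−0.245×7.6)).
e^(−1.862) = 0.15536; denominator = 1 + 18.455×0.15536 = 3.8671.
N = 10700/3.8671 = 2766.91.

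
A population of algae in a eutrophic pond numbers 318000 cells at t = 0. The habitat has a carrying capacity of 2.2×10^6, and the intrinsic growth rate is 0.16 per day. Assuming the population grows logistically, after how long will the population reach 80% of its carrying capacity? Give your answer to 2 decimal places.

A = (K − N₀)/N₀ = (2.2×10^6 − 318000)/318000 = 5.9182.
Solve 2.2×10^6/(1 + 5.9182·e^(−0.16t)) = 1.76×10^6: 1 + 5.9182·e^(−0.16t) = 1.25, so e^(−0.16t) = 0.0422423.
−0.16·t = ln(0.0422423) = -3.1643, so t = 3.1643/0.16 = 19.777.

19.78 days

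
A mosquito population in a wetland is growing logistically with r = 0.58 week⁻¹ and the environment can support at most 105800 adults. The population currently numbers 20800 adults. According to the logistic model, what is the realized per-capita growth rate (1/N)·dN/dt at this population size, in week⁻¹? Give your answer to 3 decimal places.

0.466 per week

(1/N)·dN/dt = r(1 − N/K) = 0.58 × (1 − 20800/105800).
= 0.58 × 0.8034 = 0.46597.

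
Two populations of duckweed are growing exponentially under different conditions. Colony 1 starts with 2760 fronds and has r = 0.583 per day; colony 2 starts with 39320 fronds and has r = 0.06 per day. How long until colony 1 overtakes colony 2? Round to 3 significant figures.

5.08 days

Set 2760·e^(0.583t) = 39320·e^(0.06t).
e^((0.583 − 0.06)t) = 39320/2760 → e^(0.523·t) = 14.246.
0.523·t = ln(14.246) = 2.6565, so t = 2.6565/0.523 = 5.0794.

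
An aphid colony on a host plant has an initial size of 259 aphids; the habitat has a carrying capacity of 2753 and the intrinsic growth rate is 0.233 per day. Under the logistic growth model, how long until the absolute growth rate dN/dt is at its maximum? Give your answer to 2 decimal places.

9.72 days

Logistic growth is fastest at N = K/2 = 1376.5.
A = (K − N₀)/N₀ = 9.6293. Set K/(1 + A·e^(−rt)) = K/2 → A·e^(−rt) = 1.
e^(−0.233t) = 1/9.6293 = 0.103849, so t = ln(9.6293)/0.233 = 2.2648/0.233 = 9.7202.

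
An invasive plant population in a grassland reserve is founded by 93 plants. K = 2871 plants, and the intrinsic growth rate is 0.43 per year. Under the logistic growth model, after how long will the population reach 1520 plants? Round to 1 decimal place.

A = (K − N₀)/N₀ = (2871 − 93)/93 = 29.871.
Solve 2871/(1 + 29.871·e^(−0.43t)) = 1520: 1 + 29.871·e^(−0.43t) = 1.8888, so e^(−0.43t) = 0.0297552.
−0.43·t = ln(0.0297552) = -3.5148, so t = 3.5148/0.43 = 8.1738.

8.2 years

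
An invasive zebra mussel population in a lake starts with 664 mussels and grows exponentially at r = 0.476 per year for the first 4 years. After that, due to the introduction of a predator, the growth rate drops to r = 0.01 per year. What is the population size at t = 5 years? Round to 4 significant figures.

Phase 1: N(4) = 664·e^(0.476×4) = 664·e^1.904 = 4457.23.
Phase 2 runs for 5 − 4 = 1 years at r = 0.01.
N(5) = 4457.23·e^(0.01×1) = 4457.23·e^0.01 = 4502.02.

4502 mussels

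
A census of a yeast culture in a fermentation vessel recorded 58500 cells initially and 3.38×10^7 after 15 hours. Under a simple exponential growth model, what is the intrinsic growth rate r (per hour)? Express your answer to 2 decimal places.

0.42 per hour

From N(t) = N₀·e^(rt): e^(r·15) = 3.38×10^7/58500 = 577.78.
r·15 = ln(577.78) = 6.3592, so r = 6.3592/15 = 0.42395.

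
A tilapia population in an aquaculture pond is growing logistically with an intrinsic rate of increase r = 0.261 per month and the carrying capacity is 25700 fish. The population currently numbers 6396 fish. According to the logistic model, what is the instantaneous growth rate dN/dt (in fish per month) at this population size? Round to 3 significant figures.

dN/dt = rN(1 − N/K) = 0.261 × 6396 × (1 − 6396/25700).
1 − 6396/25700 = 0.75113; dN/dt = 0.261 × 6396 × 0.75113 = 1253.9.

1250 fish per month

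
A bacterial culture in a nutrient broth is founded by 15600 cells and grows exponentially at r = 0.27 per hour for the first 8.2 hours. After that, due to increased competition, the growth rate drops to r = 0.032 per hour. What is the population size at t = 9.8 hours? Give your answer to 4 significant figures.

150300 cells

Phase 1: N(8.2) = 15600·e^(0.27×8.2) = 15600·e^2.214 = 142775.
Phase 2 runs for 9.8 − 8.2 = 1.6 hours at r = 0.032.
N(9.8) = 142775·e^(0.032×1.6) = 142775·e^0.0512 = 150276.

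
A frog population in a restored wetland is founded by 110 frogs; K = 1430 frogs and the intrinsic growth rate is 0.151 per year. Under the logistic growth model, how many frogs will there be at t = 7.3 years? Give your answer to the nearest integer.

287 frogs

A = (K − N₀)/N₀ = (1430 − 110)/110 = 12.
N(t) = K/(1 + A·e^(−rt)) = 1430/(1 + 12×e^(−0.151×7.3)).
e^(−1.102) = 0.33211; denominator = 1 + 12×0.33211 = 4.9853.
N = 1430/4.9853 = 286.845.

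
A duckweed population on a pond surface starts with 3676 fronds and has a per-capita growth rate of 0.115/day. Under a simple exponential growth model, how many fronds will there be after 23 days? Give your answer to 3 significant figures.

51800 fronds

N(t) = N₀·e^(rt) = 3676 × e^(0.115×23) = 3676 × e^2.645.
e^2.645 ≈ 14.083, so N ≈ 3676 × 14.083 = 51770.7.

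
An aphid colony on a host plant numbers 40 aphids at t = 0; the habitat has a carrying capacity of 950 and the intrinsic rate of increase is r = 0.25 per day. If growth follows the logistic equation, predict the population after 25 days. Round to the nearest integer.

A = (K − N₀)/N₀ = (950 − 40)/40 = 22.75.
N(t) = K/(1 + A·e^(−rt)) = 950/(1 + 22.75×e^(−0.25×25)).
e^(−6.25) = 0.0019305; denominator = 1 + 22.75×0.0019305 = 1.0439.
N = 950/1.0439 = 910.033.

910 aphids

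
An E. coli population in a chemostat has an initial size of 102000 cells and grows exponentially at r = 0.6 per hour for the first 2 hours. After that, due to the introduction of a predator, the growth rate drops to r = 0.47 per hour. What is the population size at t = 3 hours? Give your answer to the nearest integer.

Phase 1: N(2) = 102000·e^(0.6×2) = 102000·e^1.2 = 338652.
Phase 2 runs for 3 − 2 = 1 hours at r = 0.47.
N(3) = 338652·e^(0.47×1) = 338652·e^0.47 = 541841.

541841 cells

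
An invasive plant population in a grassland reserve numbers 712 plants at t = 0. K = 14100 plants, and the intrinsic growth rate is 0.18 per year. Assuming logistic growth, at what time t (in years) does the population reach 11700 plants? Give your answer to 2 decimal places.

25.10 years

A = (K − N₀)/N₀ = (14100 − 712)/712 = 18.803.
Solve 14100/(1 + 18.803·e^(−0.18t)) = 11700: 1 + 18.803·e^(−0.18t) = 1.2051, so e^(−0.18t) = 0.0109091.
−0.18·t = ln(0.0109091) = -4.5182, so t = 4.5182/0.18 = 25.101.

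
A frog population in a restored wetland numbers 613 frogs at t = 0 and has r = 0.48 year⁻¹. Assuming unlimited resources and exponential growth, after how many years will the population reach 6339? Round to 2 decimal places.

Set N₀·e^(rt) = 6339: e^(0.48·t) = 6339/613 = 10.341.
0.48·t = ln(10.341) = 2.3361, so t = 2.3361/0.48 = 4.8669.

4.87 years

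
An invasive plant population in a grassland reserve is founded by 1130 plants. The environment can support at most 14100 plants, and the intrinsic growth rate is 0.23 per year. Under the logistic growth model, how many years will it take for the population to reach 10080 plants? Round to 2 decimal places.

14.61 years

A = (K − N₀)/N₀ = (14100 − 1130)/1130 = 11.478.
Solve 14100/(1 + 11.478·e^(−0.23t)) = 10080: 1 + 11.478·e^(−0.23t) = 1.3988, so e^(−0.23t) = 0.0347459.
−0.23·t = ln(0.0347459) = -3.3597, so t = 3.3597/0.23 = 14.607.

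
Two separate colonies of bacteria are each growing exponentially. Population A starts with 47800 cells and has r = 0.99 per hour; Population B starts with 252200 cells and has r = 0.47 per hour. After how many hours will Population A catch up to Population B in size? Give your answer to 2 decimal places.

Set 47800·e^(0.99t) = 252200·e^(0.47t).
e^((0.99 − 0.47)t) = 252200/47800 → e^(0.52·t) = 5.2762.
0.52·t = ln(5.2762) = 1.6632, so t = 1.6632/0.52 = 3.1985.

3.20 hours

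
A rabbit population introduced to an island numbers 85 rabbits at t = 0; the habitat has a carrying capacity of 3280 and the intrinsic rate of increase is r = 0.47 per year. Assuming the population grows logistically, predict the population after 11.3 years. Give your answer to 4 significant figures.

2767 rabbits

A = (K − N₀)/N₀ = (3280 − 85)/85 = 37.588.
N(t) = K/(1 + A·e^(−rt)) = 3280/(1 + 37.588×e^(−0.47×11.3)).
e^(−5.311) = 0.004937; denominator = 1 + 37.588×0.004937 = 1.1856.
N = 3280/1.1856 = 2766.6.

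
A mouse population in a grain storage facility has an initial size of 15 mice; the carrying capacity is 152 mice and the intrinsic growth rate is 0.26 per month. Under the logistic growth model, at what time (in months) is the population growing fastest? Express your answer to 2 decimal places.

8.51 months

Logistic growth is fastest at N = K/2 = 76.
A = (K − N₀)/N₀ = 9.1333. Set K/(1 + A·e^(−rt)) = K/2 → A·e^(−rt) = 1.
e^(−0.26t) = 1/9.1333 = 0.109489, so t = ln(9.1333)/0.26 = 2.2119/0.26 = 8.5074.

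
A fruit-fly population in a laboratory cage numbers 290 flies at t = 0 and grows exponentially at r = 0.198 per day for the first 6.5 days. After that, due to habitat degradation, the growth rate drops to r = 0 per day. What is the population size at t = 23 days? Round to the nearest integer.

1050 flies

Phase 1: N(6.5) = 290·e^(0.198×6.5) = 290·e^1.287 = 1050.35.
Phase 2 runs for 23 − 6.5 = 16.5 days at r = 0.
N(23) = 1050.35·e^(0×16.5) = 1050.35·e^0 = 1050.35.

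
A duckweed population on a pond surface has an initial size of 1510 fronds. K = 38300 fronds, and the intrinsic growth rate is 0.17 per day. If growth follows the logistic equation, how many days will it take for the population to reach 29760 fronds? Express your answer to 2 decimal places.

A = (K − N₀)/N₀ = (38300 − 1510)/1510 = 24.364.
Solve 38300/(1 + 24.364·e^(−0.17t)) = 29760: 1 + 24.364·e^(−0.17t) = 1.287, so e^(−0.17t) = 0.011778.
−0.17·t = ln(0.011778) = -4.4415, so t = 4.4415/0.17 = 26.127.

26.13 days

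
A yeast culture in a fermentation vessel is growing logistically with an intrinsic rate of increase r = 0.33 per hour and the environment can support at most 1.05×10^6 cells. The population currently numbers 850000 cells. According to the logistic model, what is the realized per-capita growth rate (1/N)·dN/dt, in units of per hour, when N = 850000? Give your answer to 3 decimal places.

0.063 per hour

(1/N)·dN/dt = r(1 − N/K) = 0.33 × (1 − 850000/1.05×10^6).
= 0.33 × 0.19048 = 0.062857.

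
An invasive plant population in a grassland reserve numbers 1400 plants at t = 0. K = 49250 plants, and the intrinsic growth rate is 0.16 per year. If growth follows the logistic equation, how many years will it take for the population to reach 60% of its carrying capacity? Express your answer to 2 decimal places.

A = (K − N₀)/N₀ = (49250 − 1400)/1400 = 34.179.
Solve 49250/(1 + 34.179·e^(−0.16t)) = 29550: 1 + 34.179·e^(−0.16t) = 1.6667, so e^(−0.16t) = 0.0195054.
−0.16·t = ln(0.0195054) = -3.9371, so t = 3.9371/0.16 = 24.607.

24.61 years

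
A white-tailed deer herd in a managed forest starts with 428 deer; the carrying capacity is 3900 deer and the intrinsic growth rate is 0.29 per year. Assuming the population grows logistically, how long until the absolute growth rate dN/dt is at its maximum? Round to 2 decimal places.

Logistic growth is fastest at N = K/2 = 1950.
A = (K − N₀)/N₀ = 8.1121. Set K/(1 + A·e^(−rt)) = K/2 → A·e^(−rt) = 1.
e^(−0.29t) = 1/8.1121 = 0.123272, so t = ln(8.1121)/0.29 = 2.0934/0.29 = 7.2185.

7.22 years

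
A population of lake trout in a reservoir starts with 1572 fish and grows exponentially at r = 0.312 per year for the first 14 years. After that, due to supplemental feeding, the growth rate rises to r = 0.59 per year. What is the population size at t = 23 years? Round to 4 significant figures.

Phase 1: N(14) = 1572·e^(0.312×14) = 1572·e^4.368 = 124008.
Phase 2 runs for 23 − 14 = 9 years at r = 0.59.
N(23) = 124008·e^(0.59×9) = 124008·e^5.31 = 2.509311×10^7.

25090000 fish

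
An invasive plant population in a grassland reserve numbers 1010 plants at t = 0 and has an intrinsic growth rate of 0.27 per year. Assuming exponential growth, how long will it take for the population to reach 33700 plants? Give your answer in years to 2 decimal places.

Set N₀·e^(rt) = 33700: e^(0.27·t) = 33700/1010 = 33.366.
0.27·t = ln(33.366) = 3.5075, so t = 3.5075/0.27 = 12.991.

12.99 years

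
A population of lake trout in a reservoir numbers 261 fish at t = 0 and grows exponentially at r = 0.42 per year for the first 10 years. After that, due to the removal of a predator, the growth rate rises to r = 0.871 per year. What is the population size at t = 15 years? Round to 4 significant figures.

Phase 1: N(10) = 261·e^(0.42×10) = 261·e^4.2 = 17405.1.
Phase 2 runs for 15 − 10 = 5 years at r = 0.871.
N(15) = 17405.1·e^(0.871×5) = 17405.1·e^4.355 = 1.355282×10^6.

1355000 fish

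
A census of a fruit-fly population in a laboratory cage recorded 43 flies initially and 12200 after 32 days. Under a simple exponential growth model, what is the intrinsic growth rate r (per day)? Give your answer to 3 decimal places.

From N(t) = N₀·e^(rt): e^(r·32) = 12200/43 = 283.72.
r·32 = ln(283.72) = 5.648, so r = 5.648/32 = 0.1765.

0.176 per day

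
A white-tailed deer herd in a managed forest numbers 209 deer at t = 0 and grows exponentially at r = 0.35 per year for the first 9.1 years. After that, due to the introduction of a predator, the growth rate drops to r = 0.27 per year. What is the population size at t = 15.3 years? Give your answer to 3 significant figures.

26900 deer

Phase 1: N(9.1) = 209·e^(0.35×9.1) = 209·e^3.185 = 5050.96.
Phase 2 runs for 15.3 − 9.1 = 6.2 years at r = 0.27.
N(15.3) = 5050.96·e^(0.27×6.2) = 5050.96·e^1.674 = 26939.1.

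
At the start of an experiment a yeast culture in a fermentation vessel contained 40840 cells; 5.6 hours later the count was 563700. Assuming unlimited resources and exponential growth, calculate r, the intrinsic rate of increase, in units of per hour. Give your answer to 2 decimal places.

From N(t) = N₀·e^(rt): e^(r·5.6) = 563700/40840 = 13.803.
r·5.6 = ln(13.803) = 2.6249, so r = 2.6249/5.6 = 0.46873.

0.47 per hour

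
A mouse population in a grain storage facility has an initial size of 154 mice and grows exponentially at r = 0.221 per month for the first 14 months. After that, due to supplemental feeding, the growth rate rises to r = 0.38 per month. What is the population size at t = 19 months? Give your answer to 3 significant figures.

Phase 1: N(14) = 154·e^(0.221×14) = 154·e^3.094 = 3398.04.
Phase 2 runs for 19 − 14 = 5 months at r = 0.38.
N(19) = 3398.04·e^(0.38×5) = 3398.04·e^1.9 = 22718.9.

22700 mice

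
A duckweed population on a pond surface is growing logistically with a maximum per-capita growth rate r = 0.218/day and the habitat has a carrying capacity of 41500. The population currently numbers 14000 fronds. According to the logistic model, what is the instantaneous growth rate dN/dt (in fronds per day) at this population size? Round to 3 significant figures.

2020 fronds per day

dN/dt = rN(1 − N/K) = 0.218 × 14000 × (1 − 14000/41500).
1 − 14000/41500 = 0.66265; dN/dt = 0.218 × 14000 × 0.66265 = 2022.4.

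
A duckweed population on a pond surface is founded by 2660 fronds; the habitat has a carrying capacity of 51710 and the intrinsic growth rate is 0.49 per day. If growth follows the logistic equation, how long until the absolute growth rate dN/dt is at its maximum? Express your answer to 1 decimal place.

5.9 days

Logistic growth is fastest at N = K/2 = 25855.
A = (K − N₀)/N₀ = 18.44. Set K/(1 + A·e^(−rt)) = K/2 → A·e^(−rt) = 1.
e^(−0.49t) = 1/18.44 = 0.0542304, so t = ln(18.44)/0.49 = 2.9145/0.49 = 5.948.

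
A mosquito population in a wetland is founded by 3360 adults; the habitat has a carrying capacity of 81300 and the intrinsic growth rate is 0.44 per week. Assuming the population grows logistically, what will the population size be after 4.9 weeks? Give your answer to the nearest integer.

A = (K − N₀)/N₀ = (81300 − 3360)/3360 = 23.196.
N(t) = K/(1 + A·e^(−rt)) = 81300/(1 + 23.196×e^(−0.44×4.9)).
e^(−2.156) = 0.11579; denominator = 1 + 23.196×0.11579 = 3.6859.
N = 81300/3.6859 = 22057.3.

22057 adults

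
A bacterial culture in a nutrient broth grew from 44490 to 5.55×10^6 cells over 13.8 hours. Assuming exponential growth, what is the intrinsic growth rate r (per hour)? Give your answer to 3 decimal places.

0.350 per hour

From N(t) = N₀·e^(rt): e^(r·13.8) = 5.55×10^6/44490 = 124.75.
r·13.8 = ln(124.75) = 4.8263, so r = 4.8263/13.8 = 0.34973.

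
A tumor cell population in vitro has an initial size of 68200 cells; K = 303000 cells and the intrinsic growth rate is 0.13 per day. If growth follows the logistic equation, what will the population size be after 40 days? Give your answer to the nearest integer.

297353 cells

A = (K − N₀)/N₀ = (303000 − 68200)/68200 = 3.4428.
N(t) = K/(1 + A·e^(−rt)) = 303000/(1 + 3.4428×e^(−0.13×40)).
e^(−5.2) = 0.0055166; denominator = 1 + 3.4428×0.0055166 = 1.019.
N = 303000/1.019 = 297353.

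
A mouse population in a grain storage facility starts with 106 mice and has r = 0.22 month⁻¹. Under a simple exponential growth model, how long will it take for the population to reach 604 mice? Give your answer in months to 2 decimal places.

7.91 months

Set N₀·e^(rt) = 604: e^(0.22·t) = 604/106 = 5.6981.
0.22·t = ln(5.6981) = 1.7401, so t = 1.7401/0.22 = 7.9097.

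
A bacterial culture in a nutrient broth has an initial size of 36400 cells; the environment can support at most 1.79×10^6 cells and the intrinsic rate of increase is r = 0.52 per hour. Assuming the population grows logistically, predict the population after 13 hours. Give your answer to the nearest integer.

A = (K − N₀)/N₀ = (1.79×10^6 − 36400)/36400 = 48.176.
N(t) = K/(1 + A·e^(−rt)) = 1.79×10^6/(1 + 48.176×e^(−0.52×13)).
e^(−6.76) = 0.0011592; denominator = 1 + 48.176×0.0011592 = 1.0558.
N = 1.79×10^6/1.0558 = 1.695322×10^6.

1695322 cells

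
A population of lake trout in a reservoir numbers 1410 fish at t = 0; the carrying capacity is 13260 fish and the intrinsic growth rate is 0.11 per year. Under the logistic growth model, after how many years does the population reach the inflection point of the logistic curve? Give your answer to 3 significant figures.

19.4 years

Logistic growth is fastest at N = K/2 = 6630.
A = (K − N₀)/N₀ = 8.4043. Set K/(1 + A·e^(−rt)) = K/2 → A·e^(−rt) = 1.
e^(−0.11t) = 1/8.4043 = 0.118987, so t = ln(8.4043)/0.11 = 2.1287/0.11 = 19.352.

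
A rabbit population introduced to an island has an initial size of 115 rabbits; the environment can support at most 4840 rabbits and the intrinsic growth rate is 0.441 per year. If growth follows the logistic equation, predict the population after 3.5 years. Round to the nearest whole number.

A = (K − N₀)/N₀ = (4840 − 115)/115 = 41.087.
N(t) = K/(1 + A·e^(−rt)) = 4840/(1 + 41.087×e^(−0.441×3.5)).
e^(−1.544) = 0.21363; denominator = 1 + 41.087×0.21363 = 9.7775.
N = 4840/9.7775 = 495.014.

495 rabbits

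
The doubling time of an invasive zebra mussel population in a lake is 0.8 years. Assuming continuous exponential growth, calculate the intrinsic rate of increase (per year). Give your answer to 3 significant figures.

r = ln(2)/t_d = 0.6931/0.8 = 0.86643.

0.866 per year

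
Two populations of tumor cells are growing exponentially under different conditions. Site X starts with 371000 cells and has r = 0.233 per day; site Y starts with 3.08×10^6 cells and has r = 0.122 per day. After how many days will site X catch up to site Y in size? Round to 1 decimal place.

19.1 days

Set 371000·e^(0.233t) = 3.08×10^6·e^(0.122t).
e^((0.233 − 0.122)t) = 3.08×10^6/371000 → e^(0.111·t) = 8.3019.
0.111·t = ln(8.3019) = 2.1165, so t = 2.1165/0.111 = 19.067.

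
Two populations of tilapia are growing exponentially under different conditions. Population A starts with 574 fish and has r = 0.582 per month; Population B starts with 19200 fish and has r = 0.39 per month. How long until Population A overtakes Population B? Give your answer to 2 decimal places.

Set 574·e^(0.582t) = 19200·e^(0.39t).
e^((0.582 − 0.39)t) = 19200/574 → e^(0.192·t) = 33.449.
0.192·t = ln(33.449) = 3.51, so t = 3.51/0.192 = 18.281.

18.28 months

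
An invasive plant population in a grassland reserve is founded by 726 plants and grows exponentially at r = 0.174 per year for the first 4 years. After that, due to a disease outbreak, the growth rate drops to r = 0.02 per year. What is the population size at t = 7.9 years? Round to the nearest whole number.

1574 plants

Phase 1: N(4) = 726·e^(0.174×4) = 726·e^0.696 = 1456.15.
Phase 2 runs for 7.9 − 4 = 3.9 years at r = 0.02.
N(7.9) = 1456.15·e^(0.02×3.9) = 1456.15·e^0.078 = 1574.27.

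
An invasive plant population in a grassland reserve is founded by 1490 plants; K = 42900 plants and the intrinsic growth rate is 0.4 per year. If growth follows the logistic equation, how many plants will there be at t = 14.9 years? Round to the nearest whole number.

40030 plants

A = (K − N₀)/N₀ = (42900 − 1490)/1490 = 27.792.
N(t) = K/(1 + A·e^(−rt)) = 42900/(1 + 27.792×e^(−0.4×14.9)).
e^(−5.96) = 0.0025799; denominator = 1 + 27.792×0.0025799 = 1.0717.
N = 42900/1.0717 = 40029.8.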